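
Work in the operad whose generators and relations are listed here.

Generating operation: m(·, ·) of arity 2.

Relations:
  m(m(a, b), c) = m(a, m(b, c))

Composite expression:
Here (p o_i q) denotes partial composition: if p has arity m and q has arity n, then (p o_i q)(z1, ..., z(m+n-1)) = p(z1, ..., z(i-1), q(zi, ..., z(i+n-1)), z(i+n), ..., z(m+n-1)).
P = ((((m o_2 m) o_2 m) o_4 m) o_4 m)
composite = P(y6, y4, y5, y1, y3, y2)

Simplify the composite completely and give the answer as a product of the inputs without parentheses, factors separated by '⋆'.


y6 ⋆ y4 ⋆ y5 ⋆ y1 ⋆ y3 ⋆ y2


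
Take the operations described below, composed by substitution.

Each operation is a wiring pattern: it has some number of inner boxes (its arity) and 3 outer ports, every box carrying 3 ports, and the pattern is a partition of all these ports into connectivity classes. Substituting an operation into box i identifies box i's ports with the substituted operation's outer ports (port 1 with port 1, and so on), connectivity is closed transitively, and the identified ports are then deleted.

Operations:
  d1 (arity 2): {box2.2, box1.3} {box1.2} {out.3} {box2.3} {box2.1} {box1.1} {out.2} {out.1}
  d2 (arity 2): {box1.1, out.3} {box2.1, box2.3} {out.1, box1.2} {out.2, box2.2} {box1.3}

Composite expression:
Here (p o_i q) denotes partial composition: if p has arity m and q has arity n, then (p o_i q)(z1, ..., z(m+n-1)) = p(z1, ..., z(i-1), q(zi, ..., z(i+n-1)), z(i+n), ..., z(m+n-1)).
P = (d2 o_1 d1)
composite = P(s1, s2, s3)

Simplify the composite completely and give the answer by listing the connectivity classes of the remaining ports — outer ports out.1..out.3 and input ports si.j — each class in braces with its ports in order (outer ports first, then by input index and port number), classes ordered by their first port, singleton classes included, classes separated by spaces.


{out.1} {out.2, s3.2} {out.3} {s1.1} {s1.2} {s1.3, s2.2} {s2.1} {s2.3} {s3.1, s3.3}

Reachability decides: close wires over d2-identified ports.
composing d1 on (s1, s2), with out.j its own outer ports: {out.1} {out.2} {out.3} {s1.1} {s1.2} {s1.3, s2.2} {s2.1} {s2.3}
composing d2 on (s1, s2, s3), with out.j its own outer ports: {out.1} {out.2, s3.2} {out.3} {s1.1} {s1.2} {s1.3, s2.2} {s2.1} {s2.3} {s3.1, s3.3}


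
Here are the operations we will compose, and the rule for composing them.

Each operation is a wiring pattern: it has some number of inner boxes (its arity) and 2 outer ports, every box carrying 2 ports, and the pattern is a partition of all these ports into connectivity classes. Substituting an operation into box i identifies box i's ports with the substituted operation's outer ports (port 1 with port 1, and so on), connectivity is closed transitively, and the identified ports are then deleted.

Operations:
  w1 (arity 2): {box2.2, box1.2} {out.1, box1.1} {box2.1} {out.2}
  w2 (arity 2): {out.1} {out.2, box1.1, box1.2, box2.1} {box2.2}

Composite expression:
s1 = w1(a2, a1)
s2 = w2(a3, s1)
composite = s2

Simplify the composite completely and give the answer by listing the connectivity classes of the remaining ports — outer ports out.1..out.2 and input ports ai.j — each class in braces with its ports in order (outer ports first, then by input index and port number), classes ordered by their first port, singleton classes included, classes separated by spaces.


{out.1} {out.2, a2.1, a3.1, a3.2} {a1.1} {a1.2, a2.2}


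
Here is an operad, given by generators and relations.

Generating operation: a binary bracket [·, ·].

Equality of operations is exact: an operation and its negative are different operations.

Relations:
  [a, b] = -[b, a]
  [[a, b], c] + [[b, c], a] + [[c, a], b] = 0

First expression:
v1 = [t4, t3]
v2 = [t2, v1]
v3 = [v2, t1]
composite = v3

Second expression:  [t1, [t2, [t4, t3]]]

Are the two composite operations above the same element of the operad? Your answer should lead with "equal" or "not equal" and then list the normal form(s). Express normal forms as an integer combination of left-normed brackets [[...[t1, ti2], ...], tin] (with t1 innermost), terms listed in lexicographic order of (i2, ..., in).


not equal; the first gives [[[t1, t2], t3], t4] - [[[t1, t2], t4], t3] - [[[t1, t3], t4], t2] + [[[t1, t4], t3], t2] and the second -[[[t1, t2], t3], t4] + [[[t1, t2], t4], t3] + [[[t1, t3], t4], t2] - [[[t1, t4], t3], t2]

The first expression, normalized: [[[t1, t2], t3], t4] - [[[t1, t2], t4], t3] - [[[t1, t3], t4], t2] + [[[t1, t4], t3], t2]
The second expression, normalized: -[[[t1, t2], t3], t4] + [[[t1, t2], t4], t3] + [[[t1, t3], t4], t2] - [[[t1, t4], t3], t2]
The normal forms differ: not equal.


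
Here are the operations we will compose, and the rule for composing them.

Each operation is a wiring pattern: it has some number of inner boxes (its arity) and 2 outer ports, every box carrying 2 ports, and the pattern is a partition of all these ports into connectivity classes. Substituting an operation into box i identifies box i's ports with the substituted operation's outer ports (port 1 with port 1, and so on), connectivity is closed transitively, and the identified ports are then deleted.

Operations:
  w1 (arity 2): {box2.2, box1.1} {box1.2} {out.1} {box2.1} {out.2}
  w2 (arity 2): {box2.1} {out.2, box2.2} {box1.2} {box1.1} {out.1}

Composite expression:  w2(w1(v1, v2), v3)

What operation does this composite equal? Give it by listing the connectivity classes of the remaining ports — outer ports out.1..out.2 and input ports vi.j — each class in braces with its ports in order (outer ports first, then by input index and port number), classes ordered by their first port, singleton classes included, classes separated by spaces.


Treat the ports identified at w2 as solder joints: merge, then drop.
after w1, the pattern on (v1, v2) reads {out.1} {out.2} {v1.1, v2.2} {v1.2} {v2.1} (out.j = its outer ports)
after w2, the pattern on (v1, v2, v3) reads {out.1} {out.2, v3.2} {v1.1, v2.2} {v1.2} {v2.1} {v3.1} (out.j = its outer ports)

{out.1} {out.2, v3.2} {v1.1, v2.2} {v1.2} {v2.1} {v3.1}


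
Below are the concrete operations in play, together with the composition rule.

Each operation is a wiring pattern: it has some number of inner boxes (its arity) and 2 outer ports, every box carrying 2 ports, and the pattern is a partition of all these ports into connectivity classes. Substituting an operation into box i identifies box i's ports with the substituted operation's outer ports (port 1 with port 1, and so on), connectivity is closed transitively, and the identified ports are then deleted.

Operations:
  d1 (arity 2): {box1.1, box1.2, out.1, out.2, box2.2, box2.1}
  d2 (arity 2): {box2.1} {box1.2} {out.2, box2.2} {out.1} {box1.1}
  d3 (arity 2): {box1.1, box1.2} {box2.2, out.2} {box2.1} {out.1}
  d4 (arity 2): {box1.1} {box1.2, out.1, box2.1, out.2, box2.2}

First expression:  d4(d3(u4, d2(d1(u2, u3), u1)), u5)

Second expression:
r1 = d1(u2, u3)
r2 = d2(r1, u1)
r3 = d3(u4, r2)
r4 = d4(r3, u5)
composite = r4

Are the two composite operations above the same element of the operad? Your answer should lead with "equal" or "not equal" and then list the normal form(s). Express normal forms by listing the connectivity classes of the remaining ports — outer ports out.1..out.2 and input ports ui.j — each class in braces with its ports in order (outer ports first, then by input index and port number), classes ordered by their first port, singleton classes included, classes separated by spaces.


equal — both sides give {out.1, out.2, u1.2, u5.1, u5.2} {u1.1} {u2.1, u2.2, u3.1, u3.2} {u4.1, u4.2}

Normal form of the first expression: {out.1, out.2, u1.2, u5.1, u5.2} {u1.1} {u2.1, u2.2, u3.1, u3.2} {u4.1, u4.2}
Normal form of the second expression: {out.1, out.2, u1.2, u5.1, u5.2} {u1.1} {u2.1, u2.2, u3.1, u3.2} {u4.1, u4.2}
The forms coincide; equal.


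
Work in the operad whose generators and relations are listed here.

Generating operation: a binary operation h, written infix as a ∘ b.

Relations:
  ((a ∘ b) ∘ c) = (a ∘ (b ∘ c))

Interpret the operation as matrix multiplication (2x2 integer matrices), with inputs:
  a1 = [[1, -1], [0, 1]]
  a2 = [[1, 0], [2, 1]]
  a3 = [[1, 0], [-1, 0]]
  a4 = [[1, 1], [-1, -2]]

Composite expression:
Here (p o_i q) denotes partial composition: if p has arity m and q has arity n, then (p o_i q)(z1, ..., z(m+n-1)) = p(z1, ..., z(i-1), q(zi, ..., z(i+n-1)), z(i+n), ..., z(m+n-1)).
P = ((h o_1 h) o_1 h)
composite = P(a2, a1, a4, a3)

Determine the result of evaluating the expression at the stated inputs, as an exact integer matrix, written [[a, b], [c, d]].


(a2 ∘ a1) = [[1, -1], [2, -1]]
((a2 ∘ a1) ∘ a4) = [[2, 3], [3, 4]]
(((a2 ∘ a1) ∘ a4) ∘ a3) = [[-1, 0], [-1, 0]]

[[-1, 0], [-1, 0]]


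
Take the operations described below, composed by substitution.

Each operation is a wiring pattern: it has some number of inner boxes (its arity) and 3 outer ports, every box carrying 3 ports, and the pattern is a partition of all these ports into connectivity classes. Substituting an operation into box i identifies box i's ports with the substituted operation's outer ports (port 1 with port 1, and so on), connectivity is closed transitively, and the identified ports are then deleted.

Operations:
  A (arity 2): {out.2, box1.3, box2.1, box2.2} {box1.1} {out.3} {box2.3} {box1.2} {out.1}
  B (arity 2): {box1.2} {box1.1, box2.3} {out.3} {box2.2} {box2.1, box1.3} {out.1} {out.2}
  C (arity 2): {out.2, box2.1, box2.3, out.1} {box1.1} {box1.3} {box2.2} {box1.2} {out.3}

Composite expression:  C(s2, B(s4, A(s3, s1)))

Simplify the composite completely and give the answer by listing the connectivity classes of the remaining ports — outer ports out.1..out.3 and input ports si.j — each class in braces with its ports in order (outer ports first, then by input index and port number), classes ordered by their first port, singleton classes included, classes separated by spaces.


{out.1, out.2} {out.3} {s1.1, s1.2, s3.3} {s1.3} {s2.1} {s2.2} {s2.3} {s3.1} {s3.2} {s4.1} {s4.2} {s4.3}

Substituting into C glues patterns; closure does the rest.
composing A on (s3, s1), with out.j its own outer ports: {out.1} {out.2, s1.1, s1.2, s3.3} {out.3} {s1.3} {s3.1} {s3.2}
composing B on (s4, s3, s1), with out.j its own outer ports: {out.1} {out.2} {out.3} {s1.1, s1.2, s3.3} {s1.3} {s3.1} {s3.2} {s4.1} {s4.2} {s4.3}
composing C on (s2, s4, s3, s1), with out.j its own outer ports: {out.1, out.2} {out.3} {s1.1, s1.2, s3.3} {s1.3} {s2.1} {s2.2} {s2.3} {s3.1} {s3.2} {s4.1} {s4.2} {s4.3}


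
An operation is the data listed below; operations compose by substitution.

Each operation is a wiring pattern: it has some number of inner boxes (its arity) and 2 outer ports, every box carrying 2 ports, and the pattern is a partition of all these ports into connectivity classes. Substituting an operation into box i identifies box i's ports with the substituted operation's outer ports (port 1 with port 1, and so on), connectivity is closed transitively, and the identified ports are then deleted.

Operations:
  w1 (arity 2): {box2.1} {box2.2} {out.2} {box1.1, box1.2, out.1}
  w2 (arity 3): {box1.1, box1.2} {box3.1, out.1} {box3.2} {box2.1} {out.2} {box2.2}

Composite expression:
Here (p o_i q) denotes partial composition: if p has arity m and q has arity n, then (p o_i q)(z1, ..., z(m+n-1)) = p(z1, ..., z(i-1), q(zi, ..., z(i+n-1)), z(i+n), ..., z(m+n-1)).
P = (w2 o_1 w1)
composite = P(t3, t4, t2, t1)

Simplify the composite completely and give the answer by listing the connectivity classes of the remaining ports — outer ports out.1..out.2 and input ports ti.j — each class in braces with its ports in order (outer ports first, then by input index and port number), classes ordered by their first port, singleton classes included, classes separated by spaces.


{out.1, t1.1} {out.2} {t1.2} {t2.1} {t2.2} {t3.1, t3.2} {t4.1} {t4.2}

Two ports join when wires chain via w2-identified ports.
through w1, on inputs (t3, t4): {out.1, t3.1, t3.2} {out.2} {t4.1} {t4.2} (out.j = stage outer ports)
through w2, on inputs (t3, t4, t2, t1): {out.1, t1.1} {out.2} {t1.2} {t2.1} {t2.2} {t3.1, t3.2} {t4.1} {t4.2} (out.j = stage outer ports)


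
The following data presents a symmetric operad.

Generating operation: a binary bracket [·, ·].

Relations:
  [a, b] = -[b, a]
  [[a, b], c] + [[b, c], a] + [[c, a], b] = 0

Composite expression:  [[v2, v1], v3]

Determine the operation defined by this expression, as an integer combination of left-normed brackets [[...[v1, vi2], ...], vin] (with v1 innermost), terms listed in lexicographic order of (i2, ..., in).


In the tensor algebra, words opening v1 carry the v1-anchored form.
Composite bracket: [[v2, v1], v3]
Applying ab - ba throughout gives 4 signed words (2^2 = 4).
The v1-initial words carry the normal form:
  v1v2v3 appears with sign -1, giving the term -[[v1, v2], v3]

-[[v1, v2], v3]


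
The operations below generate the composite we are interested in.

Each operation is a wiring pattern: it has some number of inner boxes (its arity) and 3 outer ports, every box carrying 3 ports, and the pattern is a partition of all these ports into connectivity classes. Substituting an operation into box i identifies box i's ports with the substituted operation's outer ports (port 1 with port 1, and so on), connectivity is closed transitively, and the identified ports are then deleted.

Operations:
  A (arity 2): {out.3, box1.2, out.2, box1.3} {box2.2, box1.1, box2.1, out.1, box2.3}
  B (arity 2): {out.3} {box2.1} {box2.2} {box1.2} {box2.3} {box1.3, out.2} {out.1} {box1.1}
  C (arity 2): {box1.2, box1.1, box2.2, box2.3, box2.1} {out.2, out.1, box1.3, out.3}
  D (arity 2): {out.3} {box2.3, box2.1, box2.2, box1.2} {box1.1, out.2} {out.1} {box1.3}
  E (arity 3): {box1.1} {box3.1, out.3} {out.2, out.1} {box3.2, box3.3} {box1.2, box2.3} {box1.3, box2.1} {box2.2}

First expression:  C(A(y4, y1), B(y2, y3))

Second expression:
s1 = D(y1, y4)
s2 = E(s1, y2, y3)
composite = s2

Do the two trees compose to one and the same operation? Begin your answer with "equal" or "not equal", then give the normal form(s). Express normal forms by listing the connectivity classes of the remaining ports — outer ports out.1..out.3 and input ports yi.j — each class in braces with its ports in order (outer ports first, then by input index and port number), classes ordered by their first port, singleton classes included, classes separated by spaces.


not equal — first {out.1, out.2, out.3, y1.1, y1.2, y1.3, y2.3, y4.1, y4.2, y4.3} {y2.1} {y2.2} {y3.1} {y3.2} {y3.3}, second {out.1, out.2} {out.3, y3.1} {y1.1, y2.3} {y1.2, y4.1, y4.2, y4.3} {y1.3} {y2.1} {y2.2} {y3.2, y3.3}

Normal form of the first expression: {out.1, out.2, out.3, y1.1, y1.2, y1.3, y2.3, y4.1, y4.2, y4.3} {y2.1} {y2.2} {y3.1} {y3.2} {y3.3}
Normal form of the second expression: {out.1, out.2} {out.3, y3.1} {y1.1, y2.3} {y1.2, y4.1, y4.2, y4.3} {y1.3} {y2.1} {y2.2} {y3.2, y3.3}
No match — not equal.


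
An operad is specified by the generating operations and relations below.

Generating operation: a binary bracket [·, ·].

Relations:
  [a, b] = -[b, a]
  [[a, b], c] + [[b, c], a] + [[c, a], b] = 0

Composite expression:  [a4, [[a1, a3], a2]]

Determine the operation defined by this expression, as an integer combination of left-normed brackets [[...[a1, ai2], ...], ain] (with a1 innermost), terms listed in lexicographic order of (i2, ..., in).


Antisymmetry and Jacobi reduce to a1-anchored left-normed brackets.
Composite bracket: [a4, [[a1, a3], a2]]
Expanding via [a, b] = ab - ba: 8 signed words (2^3 = 8).
Collect the words opening with a1:
  word a1a3a2a4 has sign -1, contributing -[[[a1, a3], a2], a4]

-[[[a1, a3], a2], a4]


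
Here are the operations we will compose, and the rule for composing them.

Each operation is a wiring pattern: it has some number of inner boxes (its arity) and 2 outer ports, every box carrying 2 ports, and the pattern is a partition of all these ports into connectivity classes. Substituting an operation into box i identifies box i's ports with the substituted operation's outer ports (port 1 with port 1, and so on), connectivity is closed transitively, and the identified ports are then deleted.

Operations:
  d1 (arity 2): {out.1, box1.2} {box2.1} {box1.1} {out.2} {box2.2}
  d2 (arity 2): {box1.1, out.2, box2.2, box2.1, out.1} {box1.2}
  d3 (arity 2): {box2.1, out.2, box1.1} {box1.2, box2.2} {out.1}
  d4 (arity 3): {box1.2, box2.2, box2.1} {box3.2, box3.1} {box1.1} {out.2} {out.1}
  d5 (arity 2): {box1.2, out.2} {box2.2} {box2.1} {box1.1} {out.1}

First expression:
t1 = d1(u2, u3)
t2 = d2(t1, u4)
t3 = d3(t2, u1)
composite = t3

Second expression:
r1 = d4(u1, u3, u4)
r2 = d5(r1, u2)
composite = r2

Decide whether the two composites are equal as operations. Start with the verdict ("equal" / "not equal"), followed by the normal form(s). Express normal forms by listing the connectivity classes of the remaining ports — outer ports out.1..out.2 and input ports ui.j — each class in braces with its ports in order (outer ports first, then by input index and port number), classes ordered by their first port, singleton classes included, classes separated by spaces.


not equal: they reduce to {out.1} {out.2, u1.1, u1.2, u2.2, u4.1, u4.2} {u2.1} {u3.1} {u3.2} and {out.1} {out.2} {u1.1} {u1.2, u3.1, u3.2} {u2.1} {u2.2} {u4.1, u4.2}

Normal form of the first expression: {out.1} {out.2, u1.1, u1.2, u2.2, u4.1, u4.2} {u2.1} {u3.1} {u3.2}
Normal form of the second expression: {out.1} {out.2} {u1.1} {u1.2, u3.1, u3.2} {u2.1} {u2.2} {u4.1, u4.2}
Distinct normal forms: not equal.


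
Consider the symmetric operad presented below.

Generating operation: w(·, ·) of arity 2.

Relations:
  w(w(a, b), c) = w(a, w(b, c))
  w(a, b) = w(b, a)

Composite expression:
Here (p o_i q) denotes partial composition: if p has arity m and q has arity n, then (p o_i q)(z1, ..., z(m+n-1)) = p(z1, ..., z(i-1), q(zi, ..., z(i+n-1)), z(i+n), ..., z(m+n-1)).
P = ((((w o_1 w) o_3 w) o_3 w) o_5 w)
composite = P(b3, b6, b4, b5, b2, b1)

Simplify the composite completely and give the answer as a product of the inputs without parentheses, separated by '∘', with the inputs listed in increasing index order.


b1 ∘ b2 ∘ b3 ∘ b4 ∘ b5 ∘ b6

Reordering under w is free, so list the b-inputs canonically.
w(b3, b6) spells out as b3 ∘ b6
w(b4, b5) spells out as b4 ∘ b5
w(b2, b1) spells out as b2 ∘ b1
w(w(b4, b5), w(b2, b1)) spells out as b4 ∘ b5 ∘ b2 ∘ b1
w(w(b3, b6), w(w(b4, b5), w(b2, b1))) spells out as b3 ∘ b6 ∘ b4 ∘ b5 ∘ b2 ∘ b1
commutativity sorts the factors: b1 ∘ b2 ∘ b3 ∘ b4 ∘ b5 ∘ b6


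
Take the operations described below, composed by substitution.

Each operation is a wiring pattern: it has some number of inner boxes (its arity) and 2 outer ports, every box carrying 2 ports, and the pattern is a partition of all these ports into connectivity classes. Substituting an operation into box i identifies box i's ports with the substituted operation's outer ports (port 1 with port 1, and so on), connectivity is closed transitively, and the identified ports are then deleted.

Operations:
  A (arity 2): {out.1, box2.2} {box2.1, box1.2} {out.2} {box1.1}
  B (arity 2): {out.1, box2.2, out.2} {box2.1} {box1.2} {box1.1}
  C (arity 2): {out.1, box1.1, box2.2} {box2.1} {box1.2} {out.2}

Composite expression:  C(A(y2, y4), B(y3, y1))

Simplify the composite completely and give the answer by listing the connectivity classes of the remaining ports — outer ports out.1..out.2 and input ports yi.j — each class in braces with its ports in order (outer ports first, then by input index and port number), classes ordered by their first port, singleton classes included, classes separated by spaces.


{out.1, y1.2, y4.2} {out.2} {y1.1} {y2.1} {y2.2, y4.1} {y3.1} {y3.2}


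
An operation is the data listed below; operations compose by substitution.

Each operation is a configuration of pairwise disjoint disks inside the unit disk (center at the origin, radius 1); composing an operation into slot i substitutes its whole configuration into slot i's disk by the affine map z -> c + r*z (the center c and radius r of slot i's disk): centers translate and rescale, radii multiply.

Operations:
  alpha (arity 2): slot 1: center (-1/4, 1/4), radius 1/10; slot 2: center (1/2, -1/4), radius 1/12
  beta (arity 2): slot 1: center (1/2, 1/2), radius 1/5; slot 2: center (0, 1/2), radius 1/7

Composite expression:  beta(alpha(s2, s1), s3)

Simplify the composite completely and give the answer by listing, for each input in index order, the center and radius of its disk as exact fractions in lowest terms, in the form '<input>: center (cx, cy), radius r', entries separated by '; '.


s1: center (3/5, 9/20), radius 1/60; s2: center (9/20, 11/20), radius 1/50; s3: center (0, 1/2), radius 1/7

Nesting under beta composes maps z -> c + r*z down each s-path.
s2 passes through 2 substitutions, ending at center (9/20, 11/20), radius 1/50
s1 passes through 2 substitutions, ending at center (3/5, 9/20), radius 1/60
s3 passes through 1 substitution, ending at center (0, 1/2), radius 1/7


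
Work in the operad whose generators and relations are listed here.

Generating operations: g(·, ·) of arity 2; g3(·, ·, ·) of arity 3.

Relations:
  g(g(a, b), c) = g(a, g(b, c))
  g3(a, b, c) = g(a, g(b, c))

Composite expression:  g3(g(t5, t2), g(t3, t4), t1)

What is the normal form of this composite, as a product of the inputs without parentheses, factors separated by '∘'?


t5 ∘ t2 ∘ t3 ∘ t4 ∘ t1

Key point: g3 is associative — brackets drop, the t-order remains.
g(t5, t2) unparenthesizes to t5 ∘ t2
g(t3, t4) unparenthesizes to t3 ∘ t4
g3(g(t5, t2), g(t3, t4), t1) unparenthesizes to t5 ∘ t2 ∘ t3 ∘ t4 ∘ t1


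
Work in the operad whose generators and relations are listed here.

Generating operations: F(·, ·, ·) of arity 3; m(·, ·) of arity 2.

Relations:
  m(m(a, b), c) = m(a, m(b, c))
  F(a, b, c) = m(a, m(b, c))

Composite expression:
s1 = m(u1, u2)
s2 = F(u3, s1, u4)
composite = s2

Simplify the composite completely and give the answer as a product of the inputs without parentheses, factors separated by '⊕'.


All parenthesizations of F agree; list the u-inputs left to right.
m(u1, u2) spells out as u1 ⊕ u2
F(u3, m(u1, u2), u4) spells out as u3 ⊕ u1 ⊕ u2 ⊕ u4

u3 ⊕ u1 ⊕ u2 ⊕ u4


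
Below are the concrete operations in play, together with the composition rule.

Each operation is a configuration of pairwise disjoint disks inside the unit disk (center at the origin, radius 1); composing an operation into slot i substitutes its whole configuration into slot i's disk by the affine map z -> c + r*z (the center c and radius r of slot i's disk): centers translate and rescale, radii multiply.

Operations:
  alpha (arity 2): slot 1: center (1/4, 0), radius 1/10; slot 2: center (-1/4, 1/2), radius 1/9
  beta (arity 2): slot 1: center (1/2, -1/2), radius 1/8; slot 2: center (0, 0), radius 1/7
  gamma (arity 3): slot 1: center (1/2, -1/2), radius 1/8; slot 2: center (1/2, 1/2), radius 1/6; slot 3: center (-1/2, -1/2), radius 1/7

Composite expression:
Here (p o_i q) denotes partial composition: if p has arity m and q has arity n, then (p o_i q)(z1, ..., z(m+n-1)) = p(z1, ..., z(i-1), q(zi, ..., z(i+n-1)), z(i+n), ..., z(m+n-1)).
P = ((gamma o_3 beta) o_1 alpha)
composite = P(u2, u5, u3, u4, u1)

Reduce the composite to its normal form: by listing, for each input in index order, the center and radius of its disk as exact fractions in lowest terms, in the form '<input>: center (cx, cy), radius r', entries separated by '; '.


u1: center (-1/2, -1/2), radius 1/49; u2: center (17/32, -1/2), radius 1/80; u3: center (1/2, 1/2), radius 1/6; u4: center (-3/7, -4/7), radius 1/56; u5: center (15/32, -7/16), radius 1/72

Only the slot chain above each u matters under gamma; compose those maps.
for u2, the 2-step affine chain lands on center (17/32, -1/2), radius 1/80
for u5, the 2-step affine chain lands on center (15/32, -7/16), radius 1/72
for u3, the 1-step affine chain lands on center (1/2, 1/2), radius 1/6
for u4, the 2-step affine chain lands on center (-3/7, -4/7), radius 1/56
for u1, the 2-step affine chain lands on center (-1/2, -1/2), radius 1/49


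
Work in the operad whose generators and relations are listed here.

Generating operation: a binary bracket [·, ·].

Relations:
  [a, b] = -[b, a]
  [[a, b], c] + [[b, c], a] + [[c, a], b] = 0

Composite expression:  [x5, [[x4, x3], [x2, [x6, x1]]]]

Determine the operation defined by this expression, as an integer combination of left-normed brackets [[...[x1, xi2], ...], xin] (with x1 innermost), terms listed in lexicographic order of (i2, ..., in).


-[[[[[x1, x6], x2], x3], x4], x5] + [[[[[x1, x6], x2], x4], x3], x5]

Antisymmetry and Jacobi reduce to x1-anchored left-normed brackets.
Composite bracket: [x5, [[x4, x3], [x2, [x6, x1]]]]
The bracket unfolds into 32 signed words via [a, b] = ab - ba (2^5 = 32).
Only words starting with x1 matter:
  sign of x1x6x2x3x4x5 is -1, so it contributes -[[[[[x1, x6], x2], x3], x4], x5]
  sign of x1x6x2x4x3x5 is +1, so it contributes +[[[[[x1, x6], x2], x4], x3], x5]


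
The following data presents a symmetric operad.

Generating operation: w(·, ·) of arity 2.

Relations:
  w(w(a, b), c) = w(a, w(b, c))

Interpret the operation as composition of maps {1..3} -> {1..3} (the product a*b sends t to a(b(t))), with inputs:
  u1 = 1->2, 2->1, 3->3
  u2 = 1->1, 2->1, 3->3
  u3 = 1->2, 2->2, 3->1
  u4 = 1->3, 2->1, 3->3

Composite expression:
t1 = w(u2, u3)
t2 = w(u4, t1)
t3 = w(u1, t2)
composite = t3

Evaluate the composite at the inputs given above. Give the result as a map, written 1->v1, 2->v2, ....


1->3, 2->3, 3->3

w(u2, u3) = 1->1, 2->1, 3->1
w(u4, w(u2, u3)) = 1->3, 2->3, 3->3
w(u1, w(u4, w(u2, u3))) = 1->3, 2->3, 3->3


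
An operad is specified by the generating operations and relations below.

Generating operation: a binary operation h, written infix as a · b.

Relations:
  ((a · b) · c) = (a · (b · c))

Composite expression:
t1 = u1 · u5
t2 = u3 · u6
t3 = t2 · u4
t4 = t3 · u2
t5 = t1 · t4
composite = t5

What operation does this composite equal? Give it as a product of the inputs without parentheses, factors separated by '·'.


u1 · u5 · u3 · u6 · u4 · u2

Associativity of h dissolves the nesting; only the u-input order survives.
(u1 · u5) unparenthesizes to u1 · u5
(u3 · u6) unparenthesizes to u3 · u6
((u3 · u6) · u4) unparenthesizes to u3 · u6 · u4
(((u3 · u6) · u4) · u2) unparenthesizes to u3 · u6 · u4 · u2
((u1 · u5) · (((u3 · u6) · u4) · u2)) unparenthesizes to u1 · u5 · u3 · u6 · u4 · u2


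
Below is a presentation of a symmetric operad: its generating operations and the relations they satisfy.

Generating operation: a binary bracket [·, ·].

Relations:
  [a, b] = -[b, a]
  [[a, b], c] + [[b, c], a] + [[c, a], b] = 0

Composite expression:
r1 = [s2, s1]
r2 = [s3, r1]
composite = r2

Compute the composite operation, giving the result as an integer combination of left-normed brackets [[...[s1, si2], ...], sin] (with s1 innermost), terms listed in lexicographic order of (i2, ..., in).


[[s1, s2], s3]

A multilinear Lie element is pinned by s1-initial words (s1 innermost).
Composite bracket: [s3, [s2, s1]]
Applying ab - ba throughout gives 4 signed words (2^2 = 4).
Coefficients come from the s1-initial words:
  from s1s2s3, sign +1: term +[[s1, s2], s3]


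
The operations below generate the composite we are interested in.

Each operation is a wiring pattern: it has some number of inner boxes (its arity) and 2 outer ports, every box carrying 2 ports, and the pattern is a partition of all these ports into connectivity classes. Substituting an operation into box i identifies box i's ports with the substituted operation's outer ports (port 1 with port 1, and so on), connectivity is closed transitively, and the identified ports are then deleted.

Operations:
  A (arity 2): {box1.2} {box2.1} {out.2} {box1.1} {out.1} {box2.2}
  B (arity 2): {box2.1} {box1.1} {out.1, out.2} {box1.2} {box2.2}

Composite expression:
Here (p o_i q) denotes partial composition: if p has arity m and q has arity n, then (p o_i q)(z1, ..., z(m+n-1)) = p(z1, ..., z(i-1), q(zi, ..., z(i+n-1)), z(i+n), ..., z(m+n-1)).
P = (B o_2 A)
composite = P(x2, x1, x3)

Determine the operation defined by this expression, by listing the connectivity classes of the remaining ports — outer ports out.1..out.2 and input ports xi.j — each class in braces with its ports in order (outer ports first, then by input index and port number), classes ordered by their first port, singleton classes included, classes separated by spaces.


Substituting into B glues patterns; closure does the rest.
after A, the pattern on (x1, x3) reads {out.1} {out.2} {x1.1} {x1.2} {x3.1} {x3.2} (out.j = its outer ports)
after B, the pattern on (x2, x1, x3) reads {out.1, out.2} {x1.1} {x1.2} {x2.1} {x2.2} {x3.1} {x3.2} (out.j = its outer ports)

{out.1, out.2} {x1.1} {x1.2} {x2.1} {x2.2} {x3.1} {x3.2}


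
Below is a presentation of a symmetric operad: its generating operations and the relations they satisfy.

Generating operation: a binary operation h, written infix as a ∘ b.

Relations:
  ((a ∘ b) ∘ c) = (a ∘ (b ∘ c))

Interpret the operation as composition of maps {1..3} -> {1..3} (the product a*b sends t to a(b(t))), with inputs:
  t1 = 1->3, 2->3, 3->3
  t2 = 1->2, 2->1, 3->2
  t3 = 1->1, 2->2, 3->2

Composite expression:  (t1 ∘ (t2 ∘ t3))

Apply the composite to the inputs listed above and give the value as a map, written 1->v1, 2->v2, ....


1->3, 2->3, 3->3

(t2 ∘ t3) = 1->2, 2->1, 3->1
(t1 ∘ (t2 ∘ t3)) = 1->3, 2->3, 3->3


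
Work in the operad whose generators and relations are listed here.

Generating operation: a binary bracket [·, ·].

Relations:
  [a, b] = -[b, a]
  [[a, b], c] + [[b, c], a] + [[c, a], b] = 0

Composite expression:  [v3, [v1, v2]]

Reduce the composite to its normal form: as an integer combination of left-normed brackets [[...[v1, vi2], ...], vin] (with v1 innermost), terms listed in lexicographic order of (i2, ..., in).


Expand each bracket as ab - ba; the v1-initial words give the coefficients.
Composite bracket: [v3, [v1, v2]]
Applying ab - ba throughout gives 4 signed words (2^2 = 4).
The v1-initial words carry the normal form:
  v1v2v3 appears with sign -1, giving the term -[[v1, v2], v3]

-[[v1, v2], v3]


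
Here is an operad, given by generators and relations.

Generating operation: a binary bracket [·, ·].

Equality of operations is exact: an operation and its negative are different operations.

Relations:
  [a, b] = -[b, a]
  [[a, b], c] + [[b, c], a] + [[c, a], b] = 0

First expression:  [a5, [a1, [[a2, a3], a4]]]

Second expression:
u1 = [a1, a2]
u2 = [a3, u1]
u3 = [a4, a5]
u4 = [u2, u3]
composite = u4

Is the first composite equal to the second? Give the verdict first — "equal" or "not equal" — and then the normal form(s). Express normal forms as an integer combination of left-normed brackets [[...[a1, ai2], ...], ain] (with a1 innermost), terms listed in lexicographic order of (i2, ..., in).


In normal form, the first expression is -[[[[a1, a2], a3], a4], a5] + [[[[a1, a3], a2], a4], a5] + [[[[a1, a4], a2], a3], a5] - [[[[a1, a4], a3], a2], a5]
In normal form, the second expression is -[[[[a1, a2], a3], a4], a5] + [[[[a1, a2], a3], a5], a4]
Distinct normal forms: not equal.

not equal; the first gives -[[[[a1, a2], a3], a4], a5] + [[[[a1, a3], a2], a4], a5] + [[[[a1, a4], a2], a3], a5] - [[[[a1, a4], a3], a2], a5] and the second -[[[[a1, a2], a3], a4], a5] + [[[[a1, a2], a3], a5], a4]


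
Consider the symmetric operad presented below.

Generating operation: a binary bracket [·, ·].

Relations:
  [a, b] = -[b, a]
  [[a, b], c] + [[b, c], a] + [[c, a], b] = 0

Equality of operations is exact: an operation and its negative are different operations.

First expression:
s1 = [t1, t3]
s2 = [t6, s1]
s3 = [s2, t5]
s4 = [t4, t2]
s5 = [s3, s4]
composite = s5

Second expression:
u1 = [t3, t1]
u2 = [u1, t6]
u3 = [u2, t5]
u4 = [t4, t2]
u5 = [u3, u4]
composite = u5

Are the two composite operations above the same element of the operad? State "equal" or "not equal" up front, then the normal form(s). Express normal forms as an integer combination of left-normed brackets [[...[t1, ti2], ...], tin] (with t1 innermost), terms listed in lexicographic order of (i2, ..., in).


equal — both sides give [[[[[t1, t3], t6], t5], t2], t4] - [[[[[t1, t3], t6], t5], t4], t2]

The first expression, normalized: [[[[[t1, t3], t6], t5], t2], t4] - [[[[[t1, t3], t6], t5], t4], t2]
The second expression, normalized: [[[[[t1, t3], t6], t5], t2], t4] - [[[[[t1, t3], t6], t5], t4], t2]
Same normal form: equal.


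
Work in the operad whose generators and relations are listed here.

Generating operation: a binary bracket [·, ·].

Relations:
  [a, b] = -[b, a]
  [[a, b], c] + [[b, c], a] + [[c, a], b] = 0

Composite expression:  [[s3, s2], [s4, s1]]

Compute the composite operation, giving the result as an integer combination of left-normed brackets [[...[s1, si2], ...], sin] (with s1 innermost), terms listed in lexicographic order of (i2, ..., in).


Left-normed coefficients sit on the s1-initial expansion words.
Composite bracket: [[s3, s2], [s4, s1]]
Applying ab - ba throughout gives 8 signed words (2^3 = 8).
Keep just the words that open with s1:
  word s1s4s2s3 has sign -1, contributing -[[[s1, s4], s2], s3]
  word s1s4s3s2 has sign +1, contributing +[[[s1, s4], s3], s2]

-[[[s1, s4], s2], s3] + [[[s1, s4], s3], s2]


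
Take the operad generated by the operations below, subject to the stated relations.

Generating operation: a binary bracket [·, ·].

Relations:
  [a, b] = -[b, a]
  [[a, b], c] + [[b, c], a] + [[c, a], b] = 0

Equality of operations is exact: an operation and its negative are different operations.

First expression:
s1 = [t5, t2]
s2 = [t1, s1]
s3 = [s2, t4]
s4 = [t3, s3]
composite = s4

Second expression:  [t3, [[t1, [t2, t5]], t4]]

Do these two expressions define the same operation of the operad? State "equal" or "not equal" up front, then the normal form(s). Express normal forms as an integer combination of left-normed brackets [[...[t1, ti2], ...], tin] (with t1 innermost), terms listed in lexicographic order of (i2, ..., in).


not equal: they reduce to [[[[t1, t2], t5], t4], t3] - [[[[t1, t5], t2], t4], t3] and -[[[[t1, t2], t5], t4], t3] + [[[[t1, t5], t2], t4], t3]

Reducing the first expression gives [[[[t1, t2], t5], t4], t3] - [[[[t1, t5], t2], t4], t3]
Reducing the second expression gives -[[[[t1, t2], t5], t4], t3] + [[[[t1, t5], t2], t4], t3]
Distinct normal forms: not equal.


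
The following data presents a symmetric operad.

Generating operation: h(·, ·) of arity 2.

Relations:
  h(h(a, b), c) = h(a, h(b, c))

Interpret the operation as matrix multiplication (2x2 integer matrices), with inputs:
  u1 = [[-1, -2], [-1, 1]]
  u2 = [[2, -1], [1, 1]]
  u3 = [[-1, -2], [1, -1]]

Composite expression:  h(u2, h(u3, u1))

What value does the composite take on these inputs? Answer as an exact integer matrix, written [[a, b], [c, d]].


h(u3, u1) = [[3, 0], [0, -3]]
h(u2, h(u3, u1)) = [[6, 3], [3, -3]]

[[6, 3], [3, -3]]


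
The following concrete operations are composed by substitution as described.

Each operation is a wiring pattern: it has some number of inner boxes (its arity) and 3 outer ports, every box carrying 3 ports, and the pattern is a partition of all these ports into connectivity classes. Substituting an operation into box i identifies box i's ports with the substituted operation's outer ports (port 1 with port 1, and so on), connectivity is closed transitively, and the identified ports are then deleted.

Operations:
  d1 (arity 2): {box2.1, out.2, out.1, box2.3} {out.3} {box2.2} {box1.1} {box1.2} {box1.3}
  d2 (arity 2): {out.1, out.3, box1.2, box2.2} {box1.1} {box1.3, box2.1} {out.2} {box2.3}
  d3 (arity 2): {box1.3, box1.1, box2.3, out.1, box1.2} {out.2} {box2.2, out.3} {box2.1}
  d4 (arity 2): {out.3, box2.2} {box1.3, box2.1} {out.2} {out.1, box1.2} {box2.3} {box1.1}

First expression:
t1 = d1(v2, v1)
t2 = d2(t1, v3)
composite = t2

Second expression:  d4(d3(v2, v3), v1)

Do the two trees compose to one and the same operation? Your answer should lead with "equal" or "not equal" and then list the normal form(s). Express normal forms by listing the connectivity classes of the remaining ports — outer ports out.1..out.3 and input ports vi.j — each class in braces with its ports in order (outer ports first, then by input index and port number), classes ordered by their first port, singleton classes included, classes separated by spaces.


not equal; the first gives {out.1, out.3, v1.1, v1.3, v3.2} {out.2} {v1.2} {v2.1} {v2.2} {v2.3} {v3.1} {v3.3} and the second {out.1} {out.2} {out.3, v1.2} {v1.1, v3.2} {v1.3} {v2.1, v2.2, v2.3, v3.3} {v3.1}

The first expression, normalized: {out.1, out.3, v1.1, v1.3, v3.2} {out.2} {v1.2} {v2.1} {v2.2} {v2.3} {v3.1} {v3.3}
The second expression, normalized: {out.1} {out.2} {out.3, v1.2} {v1.1, v3.2} {v1.3} {v2.1, v2.2, v2.3, v3.3} {v3.1}
They disagree, so not equal.


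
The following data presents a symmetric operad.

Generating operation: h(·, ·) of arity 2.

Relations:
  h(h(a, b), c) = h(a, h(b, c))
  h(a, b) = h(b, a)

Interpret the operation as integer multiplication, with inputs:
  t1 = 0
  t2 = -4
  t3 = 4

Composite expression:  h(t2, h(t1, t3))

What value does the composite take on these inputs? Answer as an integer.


0

h(t1, t3) = 0
h(t2, h(t1, t3)) = 0


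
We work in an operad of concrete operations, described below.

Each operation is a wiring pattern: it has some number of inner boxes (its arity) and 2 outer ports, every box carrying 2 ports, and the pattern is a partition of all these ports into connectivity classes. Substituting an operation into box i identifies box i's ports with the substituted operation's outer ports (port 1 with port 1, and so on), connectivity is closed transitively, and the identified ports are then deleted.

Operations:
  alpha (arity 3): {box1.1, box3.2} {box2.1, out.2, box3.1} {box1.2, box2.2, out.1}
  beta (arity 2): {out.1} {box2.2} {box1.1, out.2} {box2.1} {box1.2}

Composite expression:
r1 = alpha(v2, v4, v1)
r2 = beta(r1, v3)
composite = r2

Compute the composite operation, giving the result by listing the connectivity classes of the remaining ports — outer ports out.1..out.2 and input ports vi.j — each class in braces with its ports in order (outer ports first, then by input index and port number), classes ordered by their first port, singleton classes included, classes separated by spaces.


{out.1} {out.2, v2.2, v4.2} {v1.1, v4.1} {v1.2, v2.1} {v3.1} {v3.2}

Reachability decides: close wires over beta-identified ports.
after alpha, the pattern on (v2, v4, v1) reads {out.1, v2.2, v4.2} {out.2, v1.1, v4.1} {v1.2, v2.1} (out.j = its outer ports)
after beta, the pattern on (v2, v4, v1, v3) reads {out.1} {out.2, v2.2, v4.2} {v1.1, v4.1} {v1.2, v2.1} {v3.1} {v3.2} (out.j = its outer ports)


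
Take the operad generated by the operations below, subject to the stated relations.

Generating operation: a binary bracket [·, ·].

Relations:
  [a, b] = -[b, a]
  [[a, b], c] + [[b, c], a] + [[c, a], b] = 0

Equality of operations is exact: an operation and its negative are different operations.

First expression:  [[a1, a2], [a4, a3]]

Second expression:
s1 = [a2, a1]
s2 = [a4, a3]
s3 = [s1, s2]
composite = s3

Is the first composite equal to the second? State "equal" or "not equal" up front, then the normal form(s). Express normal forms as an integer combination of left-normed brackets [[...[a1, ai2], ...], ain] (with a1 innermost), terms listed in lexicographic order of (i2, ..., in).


not equal — first -[[[a1, a2], a3], a4] + [[[a1, a2], a4], a3], second [[[a1, a2], a3], a4] - [[[a1, a2], a4], a3]

The first expression reduces to -[[[a1, a2], a3], a4] + [[[a1, a2], a4], a3]
The second expression reduces to [[[a1, a2], a3], a4] - [[[a1, a2], a4], a3]
The normal forms differ: not equal.


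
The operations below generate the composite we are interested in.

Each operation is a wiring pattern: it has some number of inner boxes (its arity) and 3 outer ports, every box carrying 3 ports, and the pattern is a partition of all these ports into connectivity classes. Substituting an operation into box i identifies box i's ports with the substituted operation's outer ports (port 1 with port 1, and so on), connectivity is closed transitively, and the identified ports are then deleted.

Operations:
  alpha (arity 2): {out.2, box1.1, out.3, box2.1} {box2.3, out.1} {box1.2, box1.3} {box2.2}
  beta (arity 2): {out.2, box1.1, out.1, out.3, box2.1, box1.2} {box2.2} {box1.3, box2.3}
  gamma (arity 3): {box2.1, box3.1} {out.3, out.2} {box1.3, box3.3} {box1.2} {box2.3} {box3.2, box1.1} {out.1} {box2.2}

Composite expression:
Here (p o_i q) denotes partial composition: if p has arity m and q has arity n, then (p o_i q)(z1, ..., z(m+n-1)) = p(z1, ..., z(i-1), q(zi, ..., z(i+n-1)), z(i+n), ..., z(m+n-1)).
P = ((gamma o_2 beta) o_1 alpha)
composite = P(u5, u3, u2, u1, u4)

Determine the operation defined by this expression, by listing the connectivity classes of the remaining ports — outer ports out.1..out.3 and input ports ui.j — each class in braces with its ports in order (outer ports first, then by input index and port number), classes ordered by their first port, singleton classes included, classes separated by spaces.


{out.1} {out.2, out.3} {u1.1, u2.1, u2.2, u4.1} {u1.2} {u1.3, u2.3} {u3.1, u4.3, u5.1} {u3.2} {u3.3, u4.2} {u5.2, u5.3}

Reachability decides: close wires over gamma-identified ports.
composing alpha on (u5, u3), with out.j its own outer ports: {out.1, u3.3} {out.2, out.3, u3.1, u5.1} {u3.2} {u5.2, u5.3}
composing beta on (u2, u1), with out.j its own outer ports: {out.1, out.2, out.3, u1.1, u2.1, u2.2} {u1.2} {u1.3, u2.3}
composing gamma on (u5, u3, u2, u1, u4), with out.j its own outer ports: {out.1} {out.2, out.3} {u1.1, u2.1, u2.2, u4.1} {u1.2} {u1.3, u2.3} {u3.1, u4.3, u5.1} {u3.2} {u3.3, u4.2} {u5.2, u5.3}
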